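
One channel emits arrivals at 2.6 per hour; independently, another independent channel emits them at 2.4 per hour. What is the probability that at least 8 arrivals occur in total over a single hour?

Independent Poisson processes superpose: combined rate λ = 2.6 + 2.4 = 5 per hour.
So μ = 5.
P(N ≥ 8) = 1 − P(N ≤ 7) ≈ 0.1334.

0.1334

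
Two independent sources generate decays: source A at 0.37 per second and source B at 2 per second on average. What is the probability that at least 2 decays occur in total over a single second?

Independent Poisson processes superpose: combined rate λ = 0.37 + 2 = 2.37 per second.
So μ = 2.37.
P(N ≥ 2) = 1 − P(N ≤ 1) ≈ 0.6850.

0.6850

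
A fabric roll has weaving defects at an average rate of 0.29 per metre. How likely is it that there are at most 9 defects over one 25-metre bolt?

0.8043

Over the interval, μ = 0.29 × 25 = 7.25 (a 25-metre bolt = 25 metres).
P(N ≤ 9) = Σ_{j=0}^{9} e^(−μ) μ^j/j! ≈ 0.8043.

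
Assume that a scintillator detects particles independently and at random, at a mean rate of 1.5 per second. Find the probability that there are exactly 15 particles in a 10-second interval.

0.1024

Over the interval, μ = 1.5 × 10 = 15 (a 10-second interval = 10 seconds).
P(N = 15) = e^(−μ) μ^15/15! = e^(−15) · 15^15/1307674368000 ≈ 0.1024.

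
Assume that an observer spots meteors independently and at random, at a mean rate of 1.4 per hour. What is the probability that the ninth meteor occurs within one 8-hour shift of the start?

Over the interval, μ = 1.4 × 8 = 11.2 (an 8-hour shift = 8 hours).
The ninth arrival falls in the interval iff at least 9 events occur there: P(S_9 ≤ t) = P(N ≥ 9) = 1 − P(N ≤ 8) ≈ 0.7853.

0.7853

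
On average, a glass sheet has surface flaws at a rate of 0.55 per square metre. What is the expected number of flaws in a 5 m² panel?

E[N] = λt = 0.55 × 5 = 2.75 (a 5 m² panel = 5 square metres).

2.75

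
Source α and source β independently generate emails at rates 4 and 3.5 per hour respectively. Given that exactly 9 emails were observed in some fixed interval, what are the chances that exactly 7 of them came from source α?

Given the total, each event is independently from source α with probability p = λ_α/(λ_α+λ_β) = 4/7.5 ≈ 0.5333.
So K ~ Binomial(9, 4/7.5): P(K = 7) = C(9,7) · (4/7.5)^7 · (3.5/7.5)^2 ≈ 0.0962.

0.0962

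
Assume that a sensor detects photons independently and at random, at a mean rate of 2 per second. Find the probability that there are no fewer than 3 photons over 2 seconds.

0.7619

Over the interval, μ = 2 × 2 = 4 (2 seconds).
P(N ≥ 3) = 1 − P(N ≤ 2) = 1 − Σ_{j=0}^{2} e^(−μ) μ^j/j! ≈ 0.7619.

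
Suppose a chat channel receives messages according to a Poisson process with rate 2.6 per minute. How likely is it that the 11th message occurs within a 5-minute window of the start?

Over the interval, μ = 2.6 × 5 = 13 (a 5-minute window = 5 minutes).
The 11th arrival falls in the interval iff at least 11 events occur there: P(S_11 ≤ t) = P(N ≥ 11) = 1 − P(N ≤ 10) ≈ 0.7483.

0.7483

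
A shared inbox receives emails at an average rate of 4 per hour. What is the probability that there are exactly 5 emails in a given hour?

0.1563

With mean μ = 4 per hour,
P(N = 5) = e^(−μ) μ^5/5! = e^(−4) · 4^5/120 ≈ 0.1563.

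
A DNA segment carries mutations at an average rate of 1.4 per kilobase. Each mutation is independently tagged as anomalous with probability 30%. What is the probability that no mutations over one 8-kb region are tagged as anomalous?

0.0347

Thinning: the mutations that are tagged as anomalous themselves form a Poisson process with rate 0.3 × 1.4 = 0.42 per kilobase.
Over the interval, μ = 0.42 × 8 = 3.36 (an 8-kb region = 8 kilobases).
P(N = 0) = e^(−3.36) · 3.36^0/0! ≈ 0.0347.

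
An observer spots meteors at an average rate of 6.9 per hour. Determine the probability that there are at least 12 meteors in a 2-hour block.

0.7227

Over the interval, μ = 6.9 × 2 = 13.8 (a 2-hour block = 2 hours).
P(N ≥ 12) = 1 − P(N ≤ 11) = 1 − Σ_{j=0}^{11} e^(−μ) μ^j/j! ≈ 0.7227.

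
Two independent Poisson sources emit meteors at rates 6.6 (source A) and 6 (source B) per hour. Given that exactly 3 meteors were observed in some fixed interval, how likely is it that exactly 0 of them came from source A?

Given the total, each event is independently from source A with probability p = λ_A/(λ_A+λ_B) = 6.6/12.6 ≈ 0.5238.
So K ~ Binomial(3, 6.6/12.6): P(K = 0) = C(3,0) · (6.6/12.6)^0 · (6/12.6)^3 ≈ 0.1080.

0.1080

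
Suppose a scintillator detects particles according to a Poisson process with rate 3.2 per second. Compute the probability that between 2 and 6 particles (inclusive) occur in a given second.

With mean μ = 3.2 per second,
P(2 ≤ N ≤ 6) = Σ_{j=2}^{6} e^(−3.2) · 3.2^j/j! ≈ 0.7842.

0.7842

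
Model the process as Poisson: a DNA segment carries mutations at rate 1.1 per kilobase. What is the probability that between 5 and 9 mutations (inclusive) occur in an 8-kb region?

Over the interval, μ = 1.1 × 8 = 8.8 (an 8-kb region = 8 kilobases).
P(5 ≤ N ≤ 9) = Σ_{j=5}^{9} e^(−8.8) · 8.8^j/j! ≈ 0.5516.

0.5516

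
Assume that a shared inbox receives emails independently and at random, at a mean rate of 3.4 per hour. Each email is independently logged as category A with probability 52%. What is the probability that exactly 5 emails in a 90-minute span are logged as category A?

0.0771

Thinning: the emails that are logged as category A themselves form a Poisson process with rate 0.52 × 3.4 = 1.768 per hour.
Over the interval, μ = 1.768 × 1.5 = 2.652 (a 90-minute span = 1.5 hours).
P(N = 5) = e^(−2.652) · 2.652^5/5! ≈ 0.0771.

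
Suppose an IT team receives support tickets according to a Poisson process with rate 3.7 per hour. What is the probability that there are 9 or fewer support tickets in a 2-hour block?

Over the interval, μ = 3.7 × 2 = 7.4 (a 2-hour block = 2 hours).
P(N ≤ 9) = Σ_{j=0}^{9} e^(−μ) μ^j/j! ≈ 0.7877.

0.7877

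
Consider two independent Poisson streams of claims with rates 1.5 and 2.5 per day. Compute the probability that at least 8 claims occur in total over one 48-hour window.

Independent Poisson processes superpose: combined rate λ = 1.5 + 2.5 = 4 per day.
Over the interval, μ = 4 × 2 = 8 (a 48-hour window = 2 days).
P(N ≥ 8) = 1 − P(N ≤ 7) ≈ 0.5470.

0.5470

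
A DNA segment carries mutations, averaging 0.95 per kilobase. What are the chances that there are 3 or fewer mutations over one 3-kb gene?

Over the interval, μ = 0.95 × 3 = 2.85 (a 3-kb gene = 3 kilobases).
P(N ≤ 3) = Σ_{j=0}^{3} e^(−μ) μ^j/j! ≈ 0.6808.

0.6808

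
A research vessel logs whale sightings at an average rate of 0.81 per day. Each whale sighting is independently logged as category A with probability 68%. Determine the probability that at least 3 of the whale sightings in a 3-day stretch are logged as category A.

Thinning: the whale sightings that are logged as category A themselves form a Poisson process with rate 0.68 × 0.81 = 0.5508 per day.
Over the interval, μ = 0.5508 × 3 = 1.6524 (a 3-day stretch = 3 days).
P(N ≥ 3) = 1 − P(N ≤ 2) ≈ 0.2303.

0.2303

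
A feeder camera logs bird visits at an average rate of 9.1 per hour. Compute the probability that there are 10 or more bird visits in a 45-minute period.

0.1522

Over the interval, μ = 9.1 × 0.75 = 6.825 (a 45-minute period = 0.75 hours).
P(N ≥ 10) = 1 − P(N ≤ 9) = 1 − Σ_{j=0}^{9} e^(−μ) μ^j/j! ≈ 0.1522.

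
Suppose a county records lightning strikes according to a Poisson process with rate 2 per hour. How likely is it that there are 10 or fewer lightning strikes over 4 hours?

0.8159

Over the interval, μ = 2 × 4 = 8 (4 hours).
P(N ≤ 10) = Σ_{j=0}^{10} e^(−μ) μ^j/j! ≈ 0.8159.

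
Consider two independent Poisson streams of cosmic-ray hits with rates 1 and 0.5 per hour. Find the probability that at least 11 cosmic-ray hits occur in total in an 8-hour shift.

Independent Poisson processes superpose: combined rate λ = 1 + 0.5 = 1.5 per hour.
Over the interval, μ = 1.5 × 8 = 12 (an 8-hour shift = 8 hours).
P(N ≥ 11) = 1 − P(N ≤ 10) ≈ 0.6528.

0.6528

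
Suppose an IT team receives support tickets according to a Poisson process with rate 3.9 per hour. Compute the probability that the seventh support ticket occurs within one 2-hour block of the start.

Over the interval, μ = 3.9 × 2 = 7.8 (a 2-hour block = 2 hours).
The seventh arrival falls in the interval iff at least 7 events occur there: P(S_7 ≤ t) = P(N ≥ 7) = 1 − P(N ≤ 6) ≈ 0.6616.

0.6616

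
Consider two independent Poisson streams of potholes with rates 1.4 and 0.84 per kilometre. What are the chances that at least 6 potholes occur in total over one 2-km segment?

Independent Poisson processes superpose: combined rate λ = 1.4 + 0.84 = 2.24 per kilometre.
Over the interval, μ = 2.24 × 2 = 4.48 (a 2-km segment = 2 kilometres).
P(N ≥ 6) = 1 − P(N ≤ 5) ≈ 0.2937.

0.2937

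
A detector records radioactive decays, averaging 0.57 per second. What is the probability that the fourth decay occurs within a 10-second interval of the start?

Over the interval, μ = 0.57 × 10 = 5.7 (a 10-second interval = 10 seconds).
The fourth arrival falls in the interval iff at least 4 events occur there: P(S_4 ≤ t) = P(N ≥ 4) = 1 − P(N ≤ 3) ≈ 0.8200.

0.8200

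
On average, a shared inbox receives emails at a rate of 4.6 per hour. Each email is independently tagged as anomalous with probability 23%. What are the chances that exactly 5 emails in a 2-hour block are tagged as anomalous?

Thinning: the emails that are tagged as anomalous themselves form a Poisson process with rate 0.23 × 4.6 = 1.058 per hour.
Over the interval, μ = 1.058 × 2 = 2.116 (a 2-hour block = 2 hours).
P(N = 5) = e^(−2.116) · 2.116^5/5! ≈ 0.0426.

0.0426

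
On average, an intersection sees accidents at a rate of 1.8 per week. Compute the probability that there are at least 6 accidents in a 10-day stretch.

0.0470

Over the interval, μ = 1.8 × 10/7 ≈ 2.57143 (a 10-day stretch = 10/7 weeks).
P(N ≥ 6) = 1 − P(N ≤ 5) = 1 − Σ_{j=0}^{5} e^(−μ) μ^j/j! ≈ 0.0470.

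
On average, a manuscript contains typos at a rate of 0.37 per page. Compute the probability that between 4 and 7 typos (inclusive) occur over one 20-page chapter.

0.4762

Over the interval, μ = 0.37 × 20 = 7.4 (a 20-page chapter = 20 pages).
P(4 ≤ N ≤ 7) = Σ_{j=4}^{7} e^(−7.4) · 7.4^j/j! ≈ 0.4762.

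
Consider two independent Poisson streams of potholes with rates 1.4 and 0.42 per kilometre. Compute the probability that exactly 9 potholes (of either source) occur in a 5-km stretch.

0.1317

Independent Poisson processes superpose: combined rate λ = 1.4 + 0.42 = 1.82 per kilometre.
Over the interval, μ = 1.82 × 5 = 9.1 (a 5-km stretch = 5 kilometres).
P(N = 9) = e^(−9.1) · 9.1^9/9! ≈ 0.1317.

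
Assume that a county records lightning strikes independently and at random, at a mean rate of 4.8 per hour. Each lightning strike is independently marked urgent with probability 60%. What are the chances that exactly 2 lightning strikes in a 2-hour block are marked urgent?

0.0523

Thinning: the lightning strikes that are marked urgent themselves form a Poisson process with rate 0.6 × 4.8 = 2.88 per hour.
Over the interval, μ = 2.88 × 2 = 5.76 (a 2-hour block = 2 hours).
P(N = 2) = e^(−5.76) · 5.76^2/2! ≈ 0.0523.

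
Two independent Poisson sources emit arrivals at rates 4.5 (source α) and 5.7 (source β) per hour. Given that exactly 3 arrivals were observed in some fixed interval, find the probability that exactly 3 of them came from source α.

0.0859

Given the total, each event is independently from source α with probability p = λ_α/(λ_α+λ_β) = 4.5/10.2 ≈ 0.4412.
So K ~ Binomial(3, 4.5/10.2): P(K = 3) = C(3,3) · (4.5/10.2)^3 · (5.7/10.2)^0 ≈ 0.0859.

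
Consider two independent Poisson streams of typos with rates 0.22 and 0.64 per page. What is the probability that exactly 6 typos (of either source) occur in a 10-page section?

0.1034

Independent Poisson processes superpose: combined rate λ = 0.22 + 0.64 = 0.86 per page.
Over the interval, μ = 0.86 × 10 = 8.6 (a 10-page section = 10 pages).
P(N = 6) = e^(−8.6) · 8.6^6/6! ≈ 0.1034.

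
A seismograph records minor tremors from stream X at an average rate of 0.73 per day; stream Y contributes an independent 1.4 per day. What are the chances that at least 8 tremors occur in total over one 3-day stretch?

0.3112

Independent Poisson processes superpose: combined rate λ = 0.73 + 1.4 = 2.13 per day.
Over the interval, μ = 2.13 × 3 = 6.39 (a 3-day stretch = 3 days).
P(N ≥ 8) = 1 − P(N ≤ 7) ≈ 0.3112.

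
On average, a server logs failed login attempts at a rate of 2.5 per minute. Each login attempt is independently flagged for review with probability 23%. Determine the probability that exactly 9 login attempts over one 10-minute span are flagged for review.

0.0603

Thinning: the login attempts that are flagged for review themselves form a Poisson process with rate 0.23 × 2.5 = 0.575 per minute.
Over the interval, μ = 0.575 × 10 = 5.75 (a 10-minute span = 10 minutes).
P(N = 9) = e^(−5.75) · 5.75^9/9! ≈ 0.0603.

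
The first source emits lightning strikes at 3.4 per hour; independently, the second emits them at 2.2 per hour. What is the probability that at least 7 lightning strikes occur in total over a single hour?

Independent Poisson processes superpose: combined rate λ = 3.4 + 2.2 = 5.6 per hour.
So μ = 5.6.
P(N ≥ 7) = 1 − P(N ≤ 6) ≈ 0.3297.

0.3297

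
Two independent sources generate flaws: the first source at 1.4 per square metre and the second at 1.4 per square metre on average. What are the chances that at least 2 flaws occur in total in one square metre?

Independent Poisson processes superpose: combined rate λ = 1.4 + 1.4 = 2.8 per square metre.
So μ = 2.8.
P(N ≥ 2) = 1 − P(N ≤ 1) ≈ 0.7689.

0.7689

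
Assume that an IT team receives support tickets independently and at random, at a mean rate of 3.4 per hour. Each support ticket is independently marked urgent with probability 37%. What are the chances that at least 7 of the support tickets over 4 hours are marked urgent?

0.2425

Thinning: the support tickets that are marked urgent themselves form a Poisson process with rate 0.37 × 3.4 = 1.258 per hour.
Over the interval, μ = 1.258 × 4 = 5.032 (4 hours).
P(N ≥ 7) = 1 − P(N ≤ 6) ≈ 0.2425.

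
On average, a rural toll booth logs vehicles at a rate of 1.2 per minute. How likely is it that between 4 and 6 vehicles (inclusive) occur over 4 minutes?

Over the interval, μ = 1.2 × 4 = 4.8 (4 minutes).
P(4 ≤ N ≤ 6) = Σ_{j=4}^{6} e^(−4.8) · 4.8^j/j! ≈ 0.4966.

0.4966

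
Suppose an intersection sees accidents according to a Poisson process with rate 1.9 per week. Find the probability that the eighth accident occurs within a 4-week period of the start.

0.4900

Over the interval, μ = 1.9 × 4 = 7.6 (a 4-week period = 4 weeks).
The eighth arrival falls in the interval iff at least 8 events occur there: P(S_8 ≤ t) = P(N ≥ 8) = 1 − P(N ≤ 7) ≈ 0.4900.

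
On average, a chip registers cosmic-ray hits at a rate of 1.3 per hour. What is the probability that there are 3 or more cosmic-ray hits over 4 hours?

0.8912

Over the interval, μ = 1.3 × 4 = 5.2 (4 hours).
P(N ≥ 3) = 1 − P(N ≤ 2) = 1 − Σ_{j=0}^{2} e^(−μ) μ^j/j! ≈ 0.8912.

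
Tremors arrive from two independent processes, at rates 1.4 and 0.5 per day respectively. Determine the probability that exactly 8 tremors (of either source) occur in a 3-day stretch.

Independent Poisson processes superpose: combined rate λ = 1.4 + 0.5 = 1.9 per day.
Over the interval, μ = 1.9 × 3 = 5.7 (a 3-day stretch = 3 days).
P(N = 8) = e^(−5.7) · 5.7^8/8! ≈ 0.0925.

0.0925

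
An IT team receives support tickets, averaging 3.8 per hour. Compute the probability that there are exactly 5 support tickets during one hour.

With mean μ = 3.8 per hour,
P(N = 5) = e^(−μ) μ^5/5! = e^(−3.8) · 3.8^5/120 ≈ 0.1477.

0.1477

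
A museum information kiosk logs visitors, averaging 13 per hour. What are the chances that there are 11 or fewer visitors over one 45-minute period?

0.7248

Over the interval, μ = 13 × 0.75 = 9.75 (a 45-minute period = 0.75 hours).
P(N ≤ 11) = Σ_{j=0}^{11} e^(−μ) μ^j/j! ≈ 0.7248.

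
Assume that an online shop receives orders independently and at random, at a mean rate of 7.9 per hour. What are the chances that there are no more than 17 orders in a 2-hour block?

Over the interval, μ = 7.9 × 2 = 15.8 (a 2-hour block = 2 hours).
P(N ≤ 17) = Σ_{j=0}^{17} e^(−μ) μ^j/j! ≈ 0.6779.

0.6779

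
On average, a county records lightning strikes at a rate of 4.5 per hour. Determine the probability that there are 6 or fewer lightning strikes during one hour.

With mean μ = 4.5 per hour,
P(N ≤ 6) = Σ_{j=0}^{6} e^(−μ) μ^j/j! ≈ 0.8311.

0.8311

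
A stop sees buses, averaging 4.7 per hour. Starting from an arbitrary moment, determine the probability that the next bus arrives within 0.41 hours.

0.8544

Inter-arrival times are exponential with rate λ = 4.7 per hour.
P(T ≤ 0.41) = 1 − e^(−λt) = 1 − e^(−4.7 × 0.41) = 1 − e^(−1.927) ≈ 0.8544.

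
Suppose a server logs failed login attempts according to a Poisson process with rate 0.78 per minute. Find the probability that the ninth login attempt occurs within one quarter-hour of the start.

0.8243

Over the interval, μ = 0.78 × 15 = 11.7 (a quarter-hour = 15 minutes).
The ninth arrival falls in the interval iff at least 9 events occur there: P(S_9 ≤ t) = P(N ≥ 9) = 1 − P(N ≤ 8) ≈ 0.8243.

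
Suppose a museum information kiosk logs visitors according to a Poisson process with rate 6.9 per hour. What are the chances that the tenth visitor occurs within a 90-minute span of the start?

Over the interval, μ = 6.9 × 1.5 = 10.35 (a 90-minute span = 1.5 hours).
The tenth arrival falls in the interval iff at least 10 events occur there: P(S_10 ≤ t) = P(N ≥ 10) = 1 − P(N ≤ 9) ≈ 0.5850.

0.5850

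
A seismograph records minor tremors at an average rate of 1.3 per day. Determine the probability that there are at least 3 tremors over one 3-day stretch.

0.7469

Over the interval, μ = 1.3 × 3 = 3.9 (a 3-day stretch = 3 days).
P(N ≥ 3) = 1 − P(N ≤ 2) = 1 − Σ_{j=0}^{2} e^(−μ) μ^j/j! ≈ 0.7469.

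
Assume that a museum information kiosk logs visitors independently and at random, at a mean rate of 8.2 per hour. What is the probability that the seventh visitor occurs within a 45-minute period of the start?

Over the interval, μ = 8.2 × 0.75 = 6.15 (a 45-minute period = 0.75 hours).
The seventh arrival falls in the interval iff at least 7 events occur there: P(S_7 ≤ t) = P(N ≥ 7) = 1 − P(N ≤ 6) ≈ 0.4178.

0.4178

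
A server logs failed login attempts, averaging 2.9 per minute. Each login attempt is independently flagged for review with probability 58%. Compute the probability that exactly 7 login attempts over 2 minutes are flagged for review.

0.0335

Thinning: the login attempts that are flagged for review themselves form a Poisson process with rate 0.58 × 2.9 = 1.682 per minute.
Over the interval, μ = 1.682 × 2 = 3.364 (2 minutes).
P(N = 7) = e^(−3.364) · 3.364^7/7! ≈ 0.0335.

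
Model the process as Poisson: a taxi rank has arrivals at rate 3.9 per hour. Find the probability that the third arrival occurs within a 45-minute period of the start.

0.5598

Over the interval, μ = 3.9 × 0.75 = 2.925 (a 45-minute period = 0.75 hours).
The third arrival falls in the interval iff at least 3 events occur there: P(S_3 ≤ t) = P(N ≥ 3) = 1 − P(N ≤ 2) ≈ 0.5598.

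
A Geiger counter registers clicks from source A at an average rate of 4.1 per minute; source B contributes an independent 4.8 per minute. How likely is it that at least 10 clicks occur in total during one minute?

0.3994

Independent Poisson processes superpose: combined rate λ = 4.1 + 4.8 = 8.9 per minute.
So μ = 8.9.
P(N ≥ 10) = 1 − P(N ≤ 9) ≈ 0.3994.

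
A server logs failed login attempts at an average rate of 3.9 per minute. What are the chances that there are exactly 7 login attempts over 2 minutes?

Over the interval, μ = 3.9 × 2 = 7.8 (2 minutes).
P(N = 7) = e^(−μ) μ^7/7! = e^(−7.8) · 7.8^7/5040 ≈ 0.1428.

0.1428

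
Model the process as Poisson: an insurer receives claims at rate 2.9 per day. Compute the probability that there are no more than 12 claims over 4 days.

Over the interval, μ = 2.9 × 4 = 11.6 (4 days).
P(N ≤ 12) = Σ_{j=0}^{12} e^(−μ) μ^j/j! ≈ 0.6216.

0.6216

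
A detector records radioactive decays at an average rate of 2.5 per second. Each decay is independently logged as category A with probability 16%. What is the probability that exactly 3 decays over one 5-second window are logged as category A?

0.1804

Thinning: the decays that are logged as category A themselves form a Poisson process with rate 0.16 × 2.5 = 0.4 per second.
Over the interval, μ = 0.4 × 5 = 2 (a 5-second window = 5 seconds).
P(N = 3) = e^(−2) · 2^3/3! ≈ 0.1804.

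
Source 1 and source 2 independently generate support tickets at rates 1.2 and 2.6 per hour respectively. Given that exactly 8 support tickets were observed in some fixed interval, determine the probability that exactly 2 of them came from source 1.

Given the total, each event is independently from source 1 with probability p = λ_1/(λ_1+λ_2) = 1.2/3.8 ≈ 0.3158.
So K ~ Binomial(8, 1.2/3.8): P(K = 2) = C(8,2) · (1.2/3.8)^2 · (2.6/3.8)^6 ≈ 0.2865.

0.2865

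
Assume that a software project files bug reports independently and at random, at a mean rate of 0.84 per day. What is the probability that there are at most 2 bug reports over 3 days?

0.5387

Over the interval, μ = 0.84 × 3 = 2.52 (3 days).
P(N ≤ 2) = Σ_{j=0}^{2} e^(−μ) μ^j/j! ≈ 0.5387.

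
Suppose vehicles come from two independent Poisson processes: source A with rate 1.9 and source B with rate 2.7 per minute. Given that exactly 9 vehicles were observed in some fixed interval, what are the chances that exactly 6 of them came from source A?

0.0843

Given the total, each event is independently from source A with probability p = λ_A/(λ_A+λ_B) = 1.9/4.6 ≈ 0.4130.
So K ~ Binomial(9, 1.9/4.6): P(K = 6) = C(9,6) · (1.9/4.6)^6 · (2.7/4.6)^3 ≈ 0.0843.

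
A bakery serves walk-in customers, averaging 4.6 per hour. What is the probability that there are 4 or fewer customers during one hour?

0.5132

With mean μ = 4.6 per hour,
P(N ≤ 4) = Σ_{j=0}^{4} e^(−μ) μ^j/j! ≈ 0.5132.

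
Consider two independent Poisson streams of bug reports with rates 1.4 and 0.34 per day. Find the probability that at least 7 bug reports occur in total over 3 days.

0.2706

Independent Poisson processes superpose: combined rate λ = 1.4 + 0.34 = 1.74 per day.
Over the interval, μ = 1.74 × 3 = 5.22 (3 days).
P(N ≥ 7) = 1 − P(N ≤ 6) ≈ 0.2706.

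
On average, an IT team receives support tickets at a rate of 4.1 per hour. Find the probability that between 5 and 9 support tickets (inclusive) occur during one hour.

With mean μ = 4.1 per hour,
P(5 ≤ N ≤ 9) = Σ_{j=5}^{9} e^(−4.1) · 4.1^j/j! ≈ 0.3812.

0.3812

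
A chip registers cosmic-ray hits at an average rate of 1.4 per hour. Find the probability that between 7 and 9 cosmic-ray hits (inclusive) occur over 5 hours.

Over the interval, μ = 1.4 × 5 = 7 (5 hours).
P(7 ≤ N ≤ 9) = Σ_{j=7}^{9} e^(−7) · 7^j/j! ≈ 0.3808.

0.3808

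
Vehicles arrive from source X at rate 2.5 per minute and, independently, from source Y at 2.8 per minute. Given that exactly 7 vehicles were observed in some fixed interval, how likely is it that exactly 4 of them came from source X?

0.2555

Given the total, each event is independently from source X with probability p = λ_X/(λ_X+λ_Y) = 2.5/5.3 ≈ 0.4717.
So K ~ Binomial(7, 2.5/5.3): P(K = 4) = C(7,4) · (2.5/5.3)^4 · (2.8/5.3)^3 ≈ 0.2555.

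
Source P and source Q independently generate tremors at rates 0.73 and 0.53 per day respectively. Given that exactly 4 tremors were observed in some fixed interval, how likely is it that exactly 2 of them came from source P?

Given the total, each event is independently from source P with probability p = λ_P/(λ_P+λ_Q) = 0.73/1.26 ≈ 0.5794.
So K ~ Binomial(4, 0.73/1.26): P(K = 2) = C(4,2) · (0.73/1.26)^2 · (0.53/1.26)^2 ≈ 0.3563.

0.3563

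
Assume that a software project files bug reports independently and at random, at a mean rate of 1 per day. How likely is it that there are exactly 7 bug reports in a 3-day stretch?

0.0216

Over the interval, μ = 1 × 3 = 3 (a 3-day stretch = 3 days).
P(N = 7) = e^(−μ) μ^7/7! = e^(−3) · 3^7/5040 ≈ 0.0216.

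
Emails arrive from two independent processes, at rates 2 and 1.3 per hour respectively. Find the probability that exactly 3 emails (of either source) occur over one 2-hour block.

Independent Poisson processes superpose: combined rate λ = 2 + 1.3 = 3.3 per hour.
Over the interval, μ = 3.3 × 2 = 6.6 (a 2-hour block = 2 hours).
P(N = 3) = e^(−6.6) · 6.6^3/3! ≈ 0.0652.

0.0652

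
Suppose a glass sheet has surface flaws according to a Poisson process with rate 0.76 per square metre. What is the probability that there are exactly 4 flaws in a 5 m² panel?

Over the interval, μ = 0.76 × 5 = 3.8 (a 5 m² panel = 5 square metres).
P(N = 4) = e^(−μ) μ^4/4! = e^(−3.8) · 3.8^4/24 ≈ 0.1944.

0.1944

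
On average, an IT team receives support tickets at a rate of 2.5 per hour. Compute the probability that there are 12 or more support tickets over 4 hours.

0.3032

Over the interval, μ = 2.5 × 4 = 10 (4 hours).
P(N ≥ 12) = 1 − P(N ≤ 11) = 1 − Σ_{j=0}^{11} e^(−μ) μ^j/j! ≈ 0.3032.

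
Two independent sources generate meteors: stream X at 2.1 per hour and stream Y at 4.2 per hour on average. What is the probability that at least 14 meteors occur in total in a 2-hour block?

Independent Poisson processes superpose: combined rate λ = 2.1 + 4.2 = 6.3 per hour.
Over the interval, μ = 6.3 × 2 = 12.6 (a 2-hour block = 2 hours).
P(N ≥ 14) = 1 − P(N ≤ 13) ≈ 0.3831.

0.3831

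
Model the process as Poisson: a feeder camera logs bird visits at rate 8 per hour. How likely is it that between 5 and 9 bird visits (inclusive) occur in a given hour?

With mean μ = 8 per hour,
P(5 ≤ N ≤ 9) = Σ_{j=5}^{9} e^(−8) · 8^j/j! ≈ 0.6170.

0.6170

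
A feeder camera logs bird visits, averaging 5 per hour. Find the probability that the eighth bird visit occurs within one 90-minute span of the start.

Over the interval, μ = 5 × 1.5 = 7.5 (a 90-minute span = 1.5 hours).
The eighth arrival falls in the interval iff at least 8 events occur there: P(S_8 ≤ t) = P(N ≥ 8) = 1 − P(N ≤ 7) ≈ 0.4754.

0.4754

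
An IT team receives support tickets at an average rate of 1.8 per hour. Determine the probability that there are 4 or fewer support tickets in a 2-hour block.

0.7064

Over the interval, μ = 1.8 × 2 = 3.6 (a 2-hour block = 2 hours).
P(N ≤ 4) = Σ_{j=0}^{4} e^(−μ) μ^j/j! ≈ 0.7064.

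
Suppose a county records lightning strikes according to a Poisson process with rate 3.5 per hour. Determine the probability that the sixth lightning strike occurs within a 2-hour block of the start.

0.6993

Over the interval, μ = 3.5 × 2 = 7 (a 2-hour block = 2 hours).
The sixth arrival falls in the interval iff at least 6 events occur there: P(S_6 ≤ t) = P(N ≥ 6) = 1 − P(N ≤ 5) ≈ 0.6993.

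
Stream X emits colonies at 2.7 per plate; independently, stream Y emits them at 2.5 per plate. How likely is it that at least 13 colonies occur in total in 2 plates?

0.2478

Independent Poisson processes superpose: combined rate λ = 2.7 + 2.5 = 5.2 per plate.
Over the interval, μ = 5.2 × 2 = 10.4 (2 plates).
P(N ≥ 13) = 1 − P(N ≤ 12) ≈ 0.2478.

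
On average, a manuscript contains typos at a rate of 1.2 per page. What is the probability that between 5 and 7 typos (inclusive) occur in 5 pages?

0.4589

Over the interval, μ = 1.2 × 5 = 6 (5 pages).
P(5 ≤ N ≤ 7) = Σ_{j=5}^{7} e^(−6) · 6^j/j! ≈ 0.4589.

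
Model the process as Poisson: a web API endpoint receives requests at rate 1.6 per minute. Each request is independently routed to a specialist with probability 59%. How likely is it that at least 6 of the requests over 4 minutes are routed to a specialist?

Thinning: the requests that are routed to a specialist themselves form a Poisson process with rate 0.59 × 1.6 = 0.944 per minute.
Over the interval, μ = 0.944 × 4 = 3.776 (4 minutes).
P(N ≥ 6) = 1 − P(N ≤ 5) ≈ 0.1809.

0.1809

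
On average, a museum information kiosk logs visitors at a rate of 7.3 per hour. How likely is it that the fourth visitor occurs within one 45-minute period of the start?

0.7955

Over the interval, μ = 7.3 × 0.75 = 5.475 (a 45-minute period = 0.75 hours).
The fourth arrival falls in the interval iff at least 4 events occur there: P(S_4 ≤ t) = P(N ≥ 4) = 1 − P(N ≤ 3) ≈ 0.7955.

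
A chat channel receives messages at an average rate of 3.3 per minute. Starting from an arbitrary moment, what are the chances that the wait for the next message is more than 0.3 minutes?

0.3716

The wait for the next event is exponential with rate λ = 3.3 per minute.
P(T > 0.3) = e^(−λt) = e^(−3.3 × 0.3) = e^(−0.99) ≈ 0.3716.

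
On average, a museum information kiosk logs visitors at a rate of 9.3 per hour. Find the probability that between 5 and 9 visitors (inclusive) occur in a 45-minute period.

0.6577

Over the interval, μ = 9.3 × 0.75 = 6.975 (a 45-minute period = 0.75 hours).
P(5 ≤ N ≤ 9) = Σ_{j=5}^{9} e^(−6.975) · 6.975^j/j! ≈ 0.6577.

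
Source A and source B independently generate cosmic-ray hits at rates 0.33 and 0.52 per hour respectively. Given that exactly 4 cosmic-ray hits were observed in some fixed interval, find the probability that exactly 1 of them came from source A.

0.3556

Given the total, each event is independently from source A with probability p = λ_A/(λ_A+λ_B) = 0.33/0.85 ≈ 0.3882.
So K ~ Binomial(4, 0.33/0.85): P(K = 1) = C(4,1) · (0.33/0.85)^1 · (0.52/0.85)^3 ≈ 0.3556.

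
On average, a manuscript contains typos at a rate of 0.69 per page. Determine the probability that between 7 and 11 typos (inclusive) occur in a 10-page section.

0.4863

Over the interval, μ = 0.69 × 10 = 6.9 (a 10-page section = 10 pages).
P(7 ≤ N ≤ 11) = Σ_{j=7}^{11} e^(−6.9) · 6.9^j/j! ≈ 0.4863.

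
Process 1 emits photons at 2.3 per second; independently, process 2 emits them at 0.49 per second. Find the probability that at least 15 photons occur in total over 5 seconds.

Independent Poisson processes superpose: combined rate λ = 2.3 + 0.49 = 2.79 per second.
Over the interval, μ = 2.79 × 5 = 13.95 (5 seconds).
P(N ≥ 15) = 1 − P(N ≤ 14) ≈ 0.4243.

0.4243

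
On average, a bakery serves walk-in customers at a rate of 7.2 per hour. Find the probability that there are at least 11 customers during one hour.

With mean μ = 7.2 per hour,
P(N ≥ 11) = 1 − P(N ≤ 10) = 1 − Σ_{j=0}^{10} e^(−μ) μ^j/j! ≈ 0.1133.

0.1133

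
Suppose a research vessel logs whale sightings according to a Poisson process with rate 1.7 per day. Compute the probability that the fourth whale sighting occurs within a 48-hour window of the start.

0.4416

Over the interval, μ = 1.7 × 2 = 3.4 (a 48-hour window = 2 days).
The fourth arrival falls in the interval iff at least 4 events occur there: P(S_4 ≤ t) = P(N ≥ 4) = 1 − P(N ≤ 3) ≈ 0.4416.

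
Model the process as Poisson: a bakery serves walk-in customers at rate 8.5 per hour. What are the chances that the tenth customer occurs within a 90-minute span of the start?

0.8170

Over the interval, μ = 8.5 × 1.5 = 12.75 (a 90-minute span = 1.5 hours).
The tenth arrival falls in the interval iff at least 10 events occur there: P(S_10 ≤ t) = P(N ≥ 10) = 1 − P(N ≤ 9) ≈ 0.8170.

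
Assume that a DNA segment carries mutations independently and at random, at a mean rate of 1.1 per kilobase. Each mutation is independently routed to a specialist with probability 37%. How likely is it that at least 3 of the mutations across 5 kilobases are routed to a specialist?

Thinning: the mutations that are routed to a specialist themselves form a Poisson process with rate 0.37 × 1.1 = 0.407 per kilobase.
Over the interval, μ = 0.407 × 5 = 2.035 (5 kilobases).
P(N ≥ 3) = 1 − P(N ≤ 2) ≈ 0.3328.

0.3328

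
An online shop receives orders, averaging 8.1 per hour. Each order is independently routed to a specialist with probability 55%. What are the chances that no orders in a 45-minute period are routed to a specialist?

Thinning: the orders that are routed to a specialist themselves form a Poisson process with rate 0.55 × 8.1 = 4.455 per hour.
Over the interval, μ = 4.455 × 0.75 = 3.34125 (a 45-minute period = 0.75 hours).
P(N = 0) = e^(−3.34125) · 3.34125^0/0! ≈ 0.0354.

0.0354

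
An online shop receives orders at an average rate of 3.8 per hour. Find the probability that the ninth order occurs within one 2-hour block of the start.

Over the interval, μ = 3.8 × 2 = 7.6 (a 2-hour block = 2 hours).
The ninth arrival falls in the interval iff at least 9 events occur there: P(S_9 ≤ t) = P(N ≥ 9) = 1 − P(N ≤ 8) ≈ 0.3518.

0.3518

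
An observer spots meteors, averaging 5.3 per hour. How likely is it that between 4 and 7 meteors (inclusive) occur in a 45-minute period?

0.5120

Over the interval, μ = 5.3 × 0.75 = 3.975 (a 45-minute period = 0.75 hours).
P(4 ≤ N ≤ 7) = Σ_{j=4}^{7} e^(−3.975) · 3.975^j/j! ≈ 0.5120.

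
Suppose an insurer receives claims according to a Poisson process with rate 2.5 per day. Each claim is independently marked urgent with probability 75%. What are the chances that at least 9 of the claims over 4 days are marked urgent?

Thinning: the claims that are marked urgent themselves form a Poisson process with rate 0.75 × 2.5 = 1.875 per day.
Over the interval, μ = 1.875 × 4 = 7.5 (4 days).
P(N ≥ 9) = 1 − P(N ≤ 8) ≈ 0.3380.

0.3380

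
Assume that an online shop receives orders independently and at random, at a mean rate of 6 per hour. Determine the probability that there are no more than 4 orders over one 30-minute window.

Over the interval, μ = 6 × 0.5 = 3 (a 30-minute window = 0.5 hours).
P(N ≤ 4) = Σ_{j=0}^{4} e^(−μ) μ^j/j! ≈ 0.8153.

0.8153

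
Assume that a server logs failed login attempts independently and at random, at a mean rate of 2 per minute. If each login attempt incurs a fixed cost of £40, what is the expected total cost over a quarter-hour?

E[N] = 2 × 15 = 30 (a quarter-hour = 15 minutes); E[cost] = 30 × £40 = £1200.

£1200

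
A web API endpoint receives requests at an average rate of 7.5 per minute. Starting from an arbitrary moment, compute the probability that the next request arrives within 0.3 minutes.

Inter-arrival times are exponential with rate λ = 7.5 per minute.
P(T ≤ 0.3) = 1 − e^(−λt) = 1 − e^(−7.5 × 0.3) = 1 − e^(−2.25) ≈ 0.8946.

0.8946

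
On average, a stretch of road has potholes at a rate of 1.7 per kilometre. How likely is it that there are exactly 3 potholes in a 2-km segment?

0.2186

Over the interval, μ = 1.7 × 2 = 3.4 (a 2-km segment = 2 kilometres).
P(N = 3) = e^(−μ) μ^3/3! = e^(−3.4) · 3.4^3/6 ≈ 0.2186.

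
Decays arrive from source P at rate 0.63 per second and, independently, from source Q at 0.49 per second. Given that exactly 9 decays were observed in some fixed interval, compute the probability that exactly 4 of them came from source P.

0.2022

Given the total, each event is independently from source P with probability p = λ_P/(λ_P+λ_Q) = 0.63/1.12 = 0.5625.
So K ~ Binomial(9, 0.63/1.12): P(K = 4) = C(9,4) · (0.63/1.12)^4 · (0.49/1.12)^5 ≈ 0.2022.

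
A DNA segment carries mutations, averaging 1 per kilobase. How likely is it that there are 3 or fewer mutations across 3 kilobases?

0.6472

Over the interval, μ = 1 × 3 = 3 (3 kilobases).
P(N ≤ 3) = Σ_{j=0}^{3} e^(−μ) μ^j/j! ≈ 0.6472.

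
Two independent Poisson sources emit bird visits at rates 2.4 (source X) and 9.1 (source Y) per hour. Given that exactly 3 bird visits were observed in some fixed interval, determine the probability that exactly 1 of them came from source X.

Given the total, each event is independently from source X with probability p = λ_X/(λ_X+λ_Y) = 2.4/11.5 ≈ 0.2087.
So K ~ Binomial(3, 2.4/11.5): P(K = 1) = C(3,1) · (2.4/11.5)^1 · (9.1/11.5)^2 ≈ 0.3920.

0.3920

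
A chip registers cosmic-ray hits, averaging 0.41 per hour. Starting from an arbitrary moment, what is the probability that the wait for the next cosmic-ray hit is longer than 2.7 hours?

The wait for the next event is exponential with rate λ = 0.41 per hour.
P(T > 2.7) = e^(−λt) = e^(−0.41 × 2.7) = e^(−1.107) ≈ 0.3305.

0.3305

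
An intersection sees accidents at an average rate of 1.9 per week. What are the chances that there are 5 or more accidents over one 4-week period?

0.8751

Over the interval, μ = 1.9 × 4 = 7.6 (a 4-week period = 4 weeks).
P(N ≥ 5) = 1 − P(N ≤ 4) = 1 − Σ_{j=0}^{4} e^(−μ) μ^j/j! ≈ 0.8751.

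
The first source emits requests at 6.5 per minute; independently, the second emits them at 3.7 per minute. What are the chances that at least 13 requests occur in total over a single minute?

Independent Poisson processes superpose: combined rate λ = 6.5 + 3.7 = 10.2 per minute.
So μ = 10.2.
P(N ≥ 13) = 1 − P(N ≤ 12) ≈ 0.2278.

0.2278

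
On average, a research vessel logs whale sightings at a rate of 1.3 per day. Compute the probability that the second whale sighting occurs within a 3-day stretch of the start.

0.9008

Over the interval, μ = 1.3 × 3 = 3.9 (a 3-day stretch = 3 days).
The second arrival falls in the interval iff at least 2 events occur there: P(S_2 ≤ t) = P(N ≥ 2) = 1 − P(N ≤ 1) ≈ 0.9008.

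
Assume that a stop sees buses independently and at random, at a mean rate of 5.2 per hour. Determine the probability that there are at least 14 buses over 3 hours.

Over the interval, μ = 5.2 × 3 = 15.6 (3 hours).
P(N ≥ 14) = 1 − P(N ≤ 13) = 1 − Σ_{j=0}^{13} e^(−μ) μ^j/j! ≈ 0.6917.

0.6917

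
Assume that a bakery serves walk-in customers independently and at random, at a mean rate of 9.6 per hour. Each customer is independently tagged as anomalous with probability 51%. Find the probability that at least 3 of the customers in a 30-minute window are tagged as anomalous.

Thinning: the customers that are tagged as anomalous themselves form a Poisson process with rate 0.51 × 9.6 = 4.896 per hour.
Over the interval, μ = 4.896 × 0.5 = 2.448 (a 30-minute window = 0.5 hours).
P(N ≥ 3) = 1 − P(N ≤ 2) ≈ 0.4428.

0.4428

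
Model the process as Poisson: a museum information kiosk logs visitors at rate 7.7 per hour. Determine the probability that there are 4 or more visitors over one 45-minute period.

Over the interval, μ = 7.7 × 0.75 = 5.775 (a 45-minute period = 0.75 hours).
P(N ≥ 4) = 1 − P(N ≤ 3) = 1 − Σ_{j=0}^{3} e^(−μ) μ^j/j! ≈ 0.8276.

0.8276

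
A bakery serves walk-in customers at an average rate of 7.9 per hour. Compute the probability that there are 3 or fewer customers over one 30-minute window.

Over the interval, μ = 7.9 × 0.5 = 3.95 (a 30-minute window = 0.5 hours).
P(N ≤ 3) = Σ_{j=0}^{3} e^(−μ) μ^j/j! ≈ 0.4433.

0.4433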